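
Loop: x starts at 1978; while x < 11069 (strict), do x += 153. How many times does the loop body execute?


Step 1: x goes from 1978 toward 11069 by 153; the body runs while x<11069, so iterations = ceil((bound-start)/step)
Step 2: Distance=9091
Step 3: ceil(9091/153)=60

60


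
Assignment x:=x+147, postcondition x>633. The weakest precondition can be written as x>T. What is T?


Formula: wp(x:=E, P) = P[E/x] (substitute E for x in postcondition)
Step 1: Postcondition: x>633
Step 2: Substitute x+147 for x: x+147>633
Step 3: Solve for x: x > 633-147 = 486

486


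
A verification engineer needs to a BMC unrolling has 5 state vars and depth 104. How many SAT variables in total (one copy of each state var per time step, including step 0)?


BMC unrolls to depth k, creating one copy of each state var for steps 0..k.
Step count = 104 + 1 = 105 (steps 0 through 104)
Vars per step = 5
Total = 5 * 105 = 525

525


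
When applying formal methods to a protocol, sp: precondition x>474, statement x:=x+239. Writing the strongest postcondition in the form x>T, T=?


Formula: sp(P, x:=E) = exists old_x. (x = E[old_x/x]) AND P[old_x/x] (old_x is the value of x before the assignment; eliminate old_x by solving x = E[old_x/x] for old_x)
Step 1: Precondition P: x>474, i.e. old_x > 474
Step 2: Assignment gives x = old_x + 239, so old_x = x - 239
Step 3: Substitute into P: x - 239 > 474
Step 4: Simplify: x > 474+239 = 713

713


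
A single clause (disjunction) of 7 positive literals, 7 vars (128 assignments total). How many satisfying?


Step 1: Total=2^7=128
Step 2: Unsat when all 7 false: 2^0=1
Step 3: Sat=128-1=127

127


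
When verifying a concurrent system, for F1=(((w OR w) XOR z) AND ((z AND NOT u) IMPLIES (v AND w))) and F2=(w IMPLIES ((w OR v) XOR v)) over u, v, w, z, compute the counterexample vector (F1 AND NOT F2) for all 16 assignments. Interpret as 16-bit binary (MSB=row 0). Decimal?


F1 = (((w OR w) XOR z) AND ((z AND NOT u) IMPLIES (v AND w)))
F2 = (w IMPLIES ((w OR v) XOR v))
Counterexample to F1=>F2 is where F1=1 and F2=0.
Evaluate each row (bits = u,v,w,z, MSB first):
  row 0 [0000]: F1=0 F2=1 -> F1&~F2 -> 0
  row 1 [0001]: F1=0 F2=1 -> F1&~F2 -> 0
  row 2 [0010]: F1=1 F2=1 -> F1&~F2 -> 0
  row 3 [0011]: F1=0 F2=1 -> F1&~F2 -> 0
  row 4 [0100]: F1=0 F2=1 -> F1&~F2 -> 0
  row 5 [0101]: F1=0 F2=1 -> F1&~F2 -> 0
  row 6 [0110]: F1=1 F2=0 -> F1&~F2 -> 1
  row 7 [0111]: F1=0 F2=0 -> F1&~F2 -> 0
  row 8 [1000]: F1=0 F2=1 -> F1&~F2 -> 0
  row 9 [1001]: F1=1 F2=1 -> F1&~F2 -> 0
  row 10 [1010]: F1=1 F2=1 -> F1&~F2 -> 0
  row 11 [1011]: F1=0 F2=1 -> F1&~F2 -> 0
  row 12 [1100]: F1=0 F2=1 -> F1&~F2 -> 0
  row 13 [1101]: F1=1 F2=1 -> F1&~F2 -> 0
  row 14 [1110]: F1=1 F2=0 -> F1&~F2 -> 1
  row 15 [1111]: F1=0 F2=0 -> F1&~F2 -> 0
Full result column, 4 rows per line (u,v fixed per line; w,z runs 00..11 left to right):
  rows 0-3 [u,v=00]: 0000  = hex 0
  rows 4-7 [u,v=01]: 0010  = hex 2
  rows 8-11 [u,v=10]: 0000  = hex 0
  rows 12-15 [u,v=11]: 0010  = hex 2
Counterexample vector (row 0 .. row 15) = 0000001000000010
Output column grouped in 4s = 0000 0010 0000 0010 = 0x0202
Convert to decimal digit by digit (value = value*16 + digit):
  0 -> 0
  0*16 + 2 = 2
  2*16 + 0 = 32
  32*16 + 2 = 514
Decimal = 514

514


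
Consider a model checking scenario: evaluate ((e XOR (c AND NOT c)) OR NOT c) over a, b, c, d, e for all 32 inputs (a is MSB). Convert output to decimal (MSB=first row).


Formula: ((e XOR (c AND NOT c)) OR NOT c) over a, b, c, d, e (32 rows)
Evaluate each row (bits = a,b,c,d,e, MSB first):
  row 0 [00000]: ((0 XOR (0 AND NOT 0)) OR NOT 0) -> 1
  row 1 [00001]: ((1 XOR (0 AND NOT 0)) OR NOT 0) -> 1
  row 2 [00010]: ((0 XOR (0 AND NOT 0)) OR NOT 0) -> 1
  row 3 [00011]: ((1 XOR (0 AND NOT 0)) OR NOT 0) -> 1
  row 4 [00100]: ((0 XOR (1 AND NOT 1)) OR NOT 1) -> 0
  row 5 [00101]: ((1 XOR (1 AND NOT 1)) OR NOT 1) -> 1
  row 6 [00110]: ((0 XOR (1 AND NOT 1)) OR NOT 1) -> 0
  row 7 [00111]: ((1 XOR (1 AND NOT 1)) OR NOT 1) -> 1
  row 8 [01000]: ((0 XOR (0 AND NOT 0)) OR NOT 0) -> 1
  row 9 [01001]: ((1 XOR (0 AND NOT 0)) OR NOT 0) -> 1
  row 10 [01010]: ((0 XOR (0 AND NOT 0)) OR NOT 0) -> 1
  row 11 [01011]: ((1 XOR (0 AND NOT 0)) OR NOT 0) -> 1
  row 12 [01100]: ((0 XOR (1 AND NOT 1)) OR NOT 1) -> 0
  row 13 [01101]: ((1 XOR (1 AND NOT 1)) OR NOT 1) -> 1
  row 14 [01110]: ((0 XOR (1 AND NOT 1)) OR NOT 1) -> 0
  row 15 [01111]: ((1 XOR (1 AND NOT 1)) OR NOT 1) -> 1
  row 16 [10000]: ((0 XOR (0 AND NOT 0)) OR NOT 0) -> 1
  row 17 [10001]: ((1 XOR (0 AND NOT 0)) OR NOT 0) -> 1
  row 18 [10010]: ((0 XOR (0 AND NOT 0)) OR NOT 0) -> 1
  row 19 [10011]: ((1 XOR (0 AND NOT 0)) OR NOT 0) -> 1
  row 20 [10100]: ((0 XOR (1 AND NOT 1)) OR NOT 1) -> 0
  row 21 [10101]: ((1 XOR (1 AND NOT 1)) OR NOT 1) -> 1
  row 22 [10110]: ((0 XOR (1 AND NOT 1)) OR NOT 1) -> 0
  row 23 [10111]: ((1 XOR (1 AND NOT 1)) OR NOT 1) -> 1
  row 24 [11000]: ((0 XOR (0 AND NOT 0)) OR NOT 0) -> 1
  row 25 [11001]: ((1 XOR (0 AND NOT 0)) OR NOT 0) -> 1
  row 26 [11010]: ((0 XOR (0 AND NOT 0)) OR NOT 0) -> 1
  row 27 [11011]: ((1 XOR (0 AND NOT 0)) OR NOT 0) -> 1
  row 28 [11100]: ((0 XOR (1 AND NOT 1)) OR NOT 1) -> 0
  row 29 [11101]: ((1 XOR (1 AND NOT 1)) OR NOT 1) -> 1
  row 30 [11110]: ((0 XOR (1 AND NOT 1)) OR NOT 1) -> 0
  row 31 [11111]: ((1 XOR (1 AND NOT 1)) OR NOT 1) -> 1
Full result column, 4 rows per line (a,b,c fixed per line; d,e runs 00..11 left to right):
  rows 0-3 [a,b,c=000]: 1111  = hex F
  rows 4-7 [a,b,c=001]: 0101  = hex 5
  rows 8-11 [a,b,c=010]: 1111  = hex F
  rows 12-15 [a,b,c=011]: 0101  = hex 5
  rows 16-19 [a,b,c=100]: 1111  = hex F
  rows 20-23 [a,b,c=101]: 0101  = hex 5
  rows 24-27 [a,b,c=110]: 1111  = hex F
  rows 28-31 [a,b,c=111]: 0101  = hex 5
Output column (row 0 .. row 31) = 11110101111101011111010111110101
Output column grouped in 4s = 1111 0101 1111 0101 1111 0101 1111 0101 = 0xF5F5F5F5
Convert to decimal digit by digit (value = value*16 + digit):
  F -> 15
  15*16 + 5 = 245
  245*16 + 15 (F) = 3935
  3935*16 + 5 = 62965
  62965*16 + 15 (F) = 1007455
  1007455*16 + 5 = 16119285
  16119285*16 + 15 (F) = 257908575
  257908575*16 + 5 = 4126537205
Decimal = 4126537205

4126537205


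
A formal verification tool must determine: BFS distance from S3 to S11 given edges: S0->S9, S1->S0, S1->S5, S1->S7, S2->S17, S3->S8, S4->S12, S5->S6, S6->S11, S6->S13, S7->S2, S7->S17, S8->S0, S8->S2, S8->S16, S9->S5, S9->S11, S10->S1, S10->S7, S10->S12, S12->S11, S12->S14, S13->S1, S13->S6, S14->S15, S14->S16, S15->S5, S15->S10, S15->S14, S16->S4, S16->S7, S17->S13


BFS layer-by-layer from S3:
  dist 0: {S3}
  dist 1: {S8}
  dist 2: {S0, S2, S16}
  dist 3: {S4, S7, S9, S17}
  dist 4: {S5, S11, S12, S13}
  -> S11 reached at distance 4
Shortest path length = 4

4


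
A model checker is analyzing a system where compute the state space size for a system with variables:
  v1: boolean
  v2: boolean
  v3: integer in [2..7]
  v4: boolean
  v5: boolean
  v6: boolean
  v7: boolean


State space = product of domain sizes of all variables.
Domain sizes:
  v1 (boolean): 2
  v2 (boolean): 2
  v3 (integer in [2..7]): 6
  v4 (boolean): 2
  v5 (boolean): 2
  v6 (boolean): 2
  v7 (boolean): 2
Product = 2 * 2 * 6 * 2 * 2 * 2 * 2 = 384

384


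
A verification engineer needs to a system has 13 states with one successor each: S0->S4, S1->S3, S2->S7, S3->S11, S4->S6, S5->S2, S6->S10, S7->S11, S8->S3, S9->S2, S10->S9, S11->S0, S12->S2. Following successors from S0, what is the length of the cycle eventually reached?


Trace from S0 until a state repeats:
  S0 -> S4 -> S6 -> S10 -> S9 -> S2 -> S7 -> S11 -> S0
S0 first seen at step 0, revisited at step 8.
Cycle length = 8 - 0 = 8

8


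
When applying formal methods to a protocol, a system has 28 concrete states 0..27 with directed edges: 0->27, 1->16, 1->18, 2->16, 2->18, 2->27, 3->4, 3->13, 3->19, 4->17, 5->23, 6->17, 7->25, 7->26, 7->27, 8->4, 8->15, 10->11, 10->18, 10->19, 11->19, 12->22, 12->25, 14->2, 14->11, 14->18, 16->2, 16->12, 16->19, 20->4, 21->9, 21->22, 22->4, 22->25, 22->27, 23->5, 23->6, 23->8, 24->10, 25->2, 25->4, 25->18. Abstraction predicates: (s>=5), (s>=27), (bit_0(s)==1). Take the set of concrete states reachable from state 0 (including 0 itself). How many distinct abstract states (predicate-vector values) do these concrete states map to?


BFS from 0:
Concrete reachable: {0, 27}
Abstract via predicates (s>=5), (s>=27), (bit_0(s)==1):
  (0,0,0) <- {0}
  (1,1,1) <- {27}
Distinct abstract states = 2

2


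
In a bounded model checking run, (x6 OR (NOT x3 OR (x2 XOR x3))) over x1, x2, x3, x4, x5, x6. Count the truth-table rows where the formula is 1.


Formula: (x6 OR (NOT x3 OR (x2 XOR x3))) over 6 vars (64 rows)
Evaluate each row (x1, x2, x3, x4, x5, x6 as bits, MSB first):
  row 0 [000000]: (0 OR (NOT 0 OR (0 XOR 0))) -> 1
  row 1 [000001]: (1 OR (NOT 0 OR (0 XOR 0))) -> 1
  row 2 [000010]: (0 OR (NOT 0 OR (0 XOR 0))) -> 1
  row 3 [000011]: (1 OR (NOT 0 OR (0 XOR 0))) -> 1
  row 4 [000100]: (0 OR (NOT 0 OR (0 XOR 0))) -> 1
  (every remaining row is evaluated the same way; all 64 results are listed next)
Full result column, 8 rows per line (x1,x2,x3 fixed per line; x4,x5,x6 runs 000..111 left to right):
  rows 0-7 [x1,x2,x3=000]: 11111111  (ones: 8)
  rows 8-15 [x1,x2,x3=001]: 11111111  (ones: 8)
  rows 16-23 [x1,x2,x3=010]: 11111111  (ones: 8)
  rows 24-31 [x1,x2,x3=011]: 01010101  (ones: 4)
  rows 32-39 [x1,x2,x3=100]: 11111111  (ones: 8)
  rows 40-47 [x1,x2,x3=101]: 11111111  (ones: 8)
  rows 48-55 [x1,x2,x3=110]: 11111111  (ones: 8)
  rows 56-63 [x1,x2,x3=111]: 01010101  (ones: 4)
Count of 1-rows = 8+8+8+4+8+8+8+4 = 56

56


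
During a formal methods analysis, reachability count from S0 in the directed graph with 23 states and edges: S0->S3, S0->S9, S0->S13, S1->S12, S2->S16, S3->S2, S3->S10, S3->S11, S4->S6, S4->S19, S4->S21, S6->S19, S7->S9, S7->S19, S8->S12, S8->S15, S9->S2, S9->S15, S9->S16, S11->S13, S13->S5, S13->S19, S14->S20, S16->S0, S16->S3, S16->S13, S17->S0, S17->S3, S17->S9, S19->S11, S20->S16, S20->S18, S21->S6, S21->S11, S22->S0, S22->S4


BFS from S0:
  layer 0: {S0}
  layer 1: {S3, S9, S13}
  layer 2: {S2, S5, S10, S11, S15, S16, S19}
Reachable set: {S0, S2, S3, S5, S9, S10, S11, S13, S15, S16, S19}
Count = 11

11


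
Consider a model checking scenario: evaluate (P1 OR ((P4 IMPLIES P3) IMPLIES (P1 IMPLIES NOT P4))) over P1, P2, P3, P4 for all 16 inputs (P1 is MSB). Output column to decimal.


Formula: (P1 OR ((P4 IMPLIES P3) IMPLIES (P1 IMPLIES NOT P4))) over P1, P2, P3, P4 (16 rows)
Evaluate each row (bits = P1,P2,P3,P4, MSB first):
  row 0 [0000]: (0 OR ((0 IMPLIES 0) IMPLIES (0 IMPLIES NOT 0))) -> 1
  row 1 [0001]: (0 OR ((1 IMPLIES 0) IMPLIES (0 IMPLIES NOT 1))) -> 1
  row 2 [0010]: (0 OR ((0 IMPLIES 1) IMPLIES (0 IMPLIES NOT 0))) -> 1
  row 3 [0011]: (0 OR ((1 IMPLIES 1) IMPLIES (0 IMPLIES NOT 1))) -> 1
  row 4 [0100]: (0 OR ((0 IMPLIES 0) IMPLIES (0 IMPLIES NOT 0))) -> 1
  row 5 [0101]: (0 OR ((1 IMPLIES 0) IMPLIES (0 IMPLIES NOT 1))) -> 1
  row 6 [0110]: (0 OR ((0 IMPLIES 1) IMPLIES (0 IMPLIES NOT 0))) -> 1
  row 7 [0111]: (0 OR ((1 IMPLIES 1) IMPLIES (0 IMPLIES NOT 1))) -> 1
  row 8 [1000]: (1 OR ((0 IMPLIES 0) IMPLIES (1 IMPLIES NOT 0))) -> 1
  row 9 [1001]: (1 OR ((1 IMPLIES 0) IMPLIES (1 IMPLIES NOT 1))) -> 1
  row 10 [1010]: (1 OR ((0 IMPLIES 1) IMPLIES (1 IMPLIES NOT 0))) -> 1
  row 11 [1011]: (1 OR ((1 IMPLIES 1) IMPLIES (1 IMPLIES NOT 1))) -> 1
  row 12 [1100]: (1 OR ((0 IMPLIES 0) IMPLIES (1 IMPLIES NOT 0))) -> 1
  row 13 [1101]: (1 OR ((1 IMPLIES 0) IMPLIES (1 IMPLIES NOT 1))) -> 1
  row 14 [1110]: (1 OR ((0 IMPLIES 1) IMPLIES (1 IMPLIES NOT 0))) -> 1
  row 15 [1111]: (1 OR ((1 IMPLIES 1) IMPLIES (1 IMPLIES NOT 1))) -> 1
Full result column, 4 rows per line (P1,P2 fixed per line; P3,P4 runs 00..11 left to right):
  rows 0-3 [P1,P2=00]: 1111  = hex F
  rows 4-7 [P1,P2=01]: 1111  = hex F
  rows 8-11 [P1,P2=10]: 1111  = hex F
  rows 12-15 [P1,P2=11]: 1111  = hex F
Output column (row 0 .. row 15) = 1111111111111111
Output column grouped in 4s = 1111 1111 1111 1111 = 0xFFFF
Convert to decimal digit by digit (value = value*16 + digit):
  F -> 15
  15*16 + 15 (F) = 255
  255*16 + 15 (F) = 4095
  4095*16 + 15 (F) = 65535
Decimal = 65535

65535


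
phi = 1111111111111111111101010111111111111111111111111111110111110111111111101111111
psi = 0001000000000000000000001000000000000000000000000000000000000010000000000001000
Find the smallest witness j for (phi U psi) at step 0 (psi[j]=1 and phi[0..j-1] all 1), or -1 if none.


(phi U psi) at 0: need smallest j with psi[j]=1 and phi[i]=1 for all i in [0,j).
Scan from step 0:
  step 0: phi=1, psi=0 -> continue
  step 1: phi=1, psi=0 -> continue
  step 2: phi=1, psi=0 -> continue
  step 3: psi=1 and phi held for [0,3) -> witness found
Witness step = 3

3


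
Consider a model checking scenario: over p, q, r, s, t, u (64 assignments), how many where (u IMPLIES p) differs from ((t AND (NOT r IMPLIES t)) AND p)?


F1 = (u IMPLIES p)
F2 = ((t AND (NOT r IMPLIES t)) AND p)
Evaluate both on each of 64 rows (bits = p,q,r,s,t,u):
  row 0 [000000]: F1=1 F2=0 (differ) -> 1
  row 1 [000001]: F1=0 F2=0 -> 0
  row 2 [000010]: F1=1 F2=0 (differ) -> 1
  row 3 [000011]: F1=0 F2=0 -> 0
  row 4 [000100]: F1=1 F2=0 (differ) -> 1
  (every remaining row is evaluated the same way; all 64 results are listed next)
Full result column, 8 rows per line (p,q,r fixed per line; s,t,u runs 000..111 left to right):
  rows 0-7 [p,q,r=000]: 10101010  (ones: 4)
  rows 8-15 [p,q,r=001]: 10101010  (ones: 4)
  rows 16-23 [p,q,r=010]: 10101010  (ones: 4)
  rows 24-31 [p,q,r=011]: 10101010  (ones: 4)
  rows 32-39 [p,q,r=100]: 11001100  (ones: 4)
  rows 40-47 [p,q,r=101]: 11001100  (ones: 4)
  rows 48-55 [p,q,r=110]: 11001100  (ones: 4)
  rows 56-63 [p,q,r=111]: 11001100  (ones: 4)
Disagreements = 4+4+4+4+4+4+4+4 = 32

32


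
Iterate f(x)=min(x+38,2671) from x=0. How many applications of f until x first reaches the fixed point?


Step 1: x=0, cap=2671, increment=38
Step 2: x grows by 38 each step until capped at 2671; fixed point is x=2671
Step 3: iterations = ceil(2671/38) = 71

71


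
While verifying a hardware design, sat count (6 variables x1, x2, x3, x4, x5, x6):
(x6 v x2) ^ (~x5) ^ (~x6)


CNF with 3 clauses over 6 vars (64 assignments).
An assignment satisfies CNF iff every clause has >=1 true literal.
Check each row (bits = x1,x2,x3,x4,x5,x6; clause T/F shown):
  row 0 [000000]: clauses=FTT -> 0
  row 1 [000001]: clauses=TTF -> 0
  row 2 [000010]: clauses=FFT -> 0
  row 3 [000011]: clauses=TFF -> 0
  row 4 [000100]: clauses=FTT -> 0
  (every remaining row is evaluated the same way; all 64 results are listed next)
Full result column, 8 rows per line (x1,x2,x3 fixed per line; x4,x5,x6 runs 000..111 left to right):
  rows 0-7 [x1,x2,x3=000]: 00000000  (ones: 0)
  rows 8-15 [x1,x2,x3=001]: 00000000  (ones: 0)
  rows 16-23 [x1,x2,x3=010]: 10001000  (ones: 2)
  rows 24-31 [x1,x2,x3=011]: 10001000  (ones: 2)
  rows 32-39 [x1,x2,x3=100]: 00000000  (ones: 0)
  rows 40-47 [x1,x2,x3=101]: 00000000  (ones: 0)
  rows 48-55 [x1,x2,x3=110]: 10001000  (ones: 2)
  rows 56-63 [x1,x2,x3=111]: 10001000  (ones: 2)
Satisfying assignments = 0+0+2+2+0+0+2+2 = 8

8


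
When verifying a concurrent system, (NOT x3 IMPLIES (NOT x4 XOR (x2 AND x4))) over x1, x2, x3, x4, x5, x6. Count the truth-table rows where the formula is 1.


Formula: (NOT x3 IMPLIES (NOT x4 XOR (x2 AND x4))) over 6 vars (64 rows)
Evaluate each row (x1, x2, x3, x4, x5, x6 as bits, MSB first):
  row 0 [000000]: (NOT 0 IMPLIES (NOT 0 XOR (0 AND 0))) -> 1
  row 1 [000001]: (NOT 0 IMPLIES (NOT 0 XOR (0 AND 0))) -> 1
  row 2 [000010]: (NOT 0 IMPLIES (NOT 0 XOR (0 AND 0))) -> 1
  row 3 [000011]: (NOT 0 IMPLIES (NOT 0 XOR (0 AND 0))) -> 1
  row 4 [000100]: (NOT 0 IMPLIES (NOT 1 XOR (0 AND 1))) -> 0
  (every remaining row is evaluated the same way; all 64 results are listed next)
Full result column, 8 rows per line (x1,x2,x3 fixed per line; x4,x5,x6 runs 000..111 left to right):
  rows 0-7 [x1,x2,x3=000]: 11110000  (ones: 4)
  rows 8-15 [x1,x2,x3=001]: 11111111  (ones: 8)
  rows 16-23 [x1,x2,x3=010]: 11111111  (ones: 8)
  rows 24-31 [x1,x2,x3=011]: 11111111  (ones: 8)
  rows 32-39 [x1,x2,x3=100]: 11110000  (ones: 4)
  rows 40-47 [x1,x2,x3=101]: 11111111  (ones: 8)
  rows 48-55 [x1,x2,x3=110]: 11111111  (ones: 8)
  rows 56-63 [x1,x2,x3=111]: 11111111  (ones: 8)
Count of 1-rows = 4+8+8+8+4+8+8+8 = 56

56


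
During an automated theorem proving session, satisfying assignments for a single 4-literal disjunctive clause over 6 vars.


Step 1: Total=2^6=64
Step 2: Unsat when all 4 false: 2^2=4
Step 3: Sat=64-4=60

60


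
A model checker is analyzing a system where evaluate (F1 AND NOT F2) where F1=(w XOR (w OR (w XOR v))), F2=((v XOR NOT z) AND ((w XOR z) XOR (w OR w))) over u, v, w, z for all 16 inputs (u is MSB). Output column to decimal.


F1 = (w XOR (w OR (w XOR v)))
F2 = ((v XOR NOT z) AND ((w XOR z) XOR (w OR w)))
Counterexample to F1=>F2 is where F1=1 and F2=0.
Evaluate each row (bits = u,v,w,z, MSB first):
  row 0 [0000]: F1=0 F2=0 -> F1&~F2 -> 0
  row 1 [0001]: F1=0 F2=0 -> F1&~F2 -> 0
  row 2 [0010]: F1=0 F2=0 -> F1&~F2 -> 0
  row 3 [0011]: F1=0 F2=0 -> F1&~F2 -> 0
  row 4 [0100]: F1=1 F2=0 -> F1&~F2 -> 1
  row 5 [0101]: F1=1 F2=1 -> F1&~F2 -> 0
  row 6 [0110]: F1=0 F2=0 -> F1&~F2 -> 0
  row 7 [0111]: F1=0 F2=1 -> F1&~F2 -> 0
  row 8 [1000]: F1=0 F2=0 -> F1&~F2 -> 0
  row 9 [1001]: F1=0 F2=0 -> F1&~F2 -> 0
  row 10 [1010]: F1=0 F2=0 -> F1&~F2 -> 0
  row 11 [1011]: F1=0 F2=0 -> F1&~F2 -> 0
  row 12 [1100]: F1=1 F2=0 -> F1&~F2 -> 1
  row 13 [1101]: F1=1 F2=1 -> F1&~F2 -> 0
  row 14 [1110]: F1=0 F2=0 -> F1&~F2 -> 0
  row 15 [1111]: F1=0 F2=1 -> F1&~F2 -> 0
Full result column, 4 rows per line (u,v fixed per line; w,z runs 00..11 left to right):
  rows 0-3 [u,v=00]: 0000  = hex 0
  rows 4-7 [u,v=01]: 1000  = hex 8
  rows 8-11 [u,v=10]: 0000  = hex 0
  rows 12-15 [u,v=11]: 1000  = hex 8
Counterexample vector (row 0 .. row 15) = 0000100000001000
Output column grouped in 4s = 0000 1000 0000 1000 = 0x0808
Convert to decimal digit by digit (value = value*16 + digit):
  0 -> 0
  0*16 + 8 = 8
  8*16 + 0 = 128
  128*16 + 8 = 2056
Decimal = 2056

2056


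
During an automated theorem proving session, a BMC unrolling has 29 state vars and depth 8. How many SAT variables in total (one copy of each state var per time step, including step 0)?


BMC unrolls to depth k, creating one copy of each state var for steps 0..k.
Step count = 8 + 1 = 9 (steps 0 through 8)
Vars per step = 29
Total = 29 * 9 = 261

261


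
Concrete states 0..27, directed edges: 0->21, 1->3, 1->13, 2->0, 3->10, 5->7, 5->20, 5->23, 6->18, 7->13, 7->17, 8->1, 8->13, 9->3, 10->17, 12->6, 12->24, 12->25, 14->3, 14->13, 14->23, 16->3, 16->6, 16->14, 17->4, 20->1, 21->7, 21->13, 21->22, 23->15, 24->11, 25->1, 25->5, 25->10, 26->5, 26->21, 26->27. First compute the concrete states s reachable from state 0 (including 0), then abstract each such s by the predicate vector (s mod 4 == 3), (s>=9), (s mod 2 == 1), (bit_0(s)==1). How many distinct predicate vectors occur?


BFS from 0:
Concrete reachable: {0, 4, 7, 13, 17, 21, 22}
Abstract via predicates (s mod 4 == 3), (s>=9), (s mod 2 == 1), (bit_0(s)==1):
  (0,0,0,0) <- {0, 4}
  (0,1,0,0) <- {22}
  (0,1,1,1) <- {13, 17, 21}
  (1,0,1,1) <- {7}
Distinct abstract states = 4

4


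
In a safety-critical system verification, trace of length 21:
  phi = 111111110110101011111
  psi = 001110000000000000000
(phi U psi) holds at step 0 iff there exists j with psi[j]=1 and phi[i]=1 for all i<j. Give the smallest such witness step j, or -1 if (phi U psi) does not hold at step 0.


(phi U psi) at 0: need smallest j with psi[j]=1 and phi[i]=1 for all i in [0,j).
Scan from step 0:
  step 0: phi=1, psi=0 -> continue
  step 1: phi=1, psi=0 -> continue
  step 2: psi=1 and phi held for [0,2) -> witness found
Witness step = 2

2


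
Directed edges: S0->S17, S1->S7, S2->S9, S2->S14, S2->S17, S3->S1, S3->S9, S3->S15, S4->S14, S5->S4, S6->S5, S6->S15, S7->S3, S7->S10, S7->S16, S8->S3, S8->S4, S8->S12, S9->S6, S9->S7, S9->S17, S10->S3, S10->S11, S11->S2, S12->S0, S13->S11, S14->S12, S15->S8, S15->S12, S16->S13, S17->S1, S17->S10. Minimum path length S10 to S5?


BFS layer-by-layer from S10:
  dist 0: {S10}
  dist 1: {S3, S11}
  dist 2: {S1, S2, S9, S15}
  dist 3: {S6, S7, S8, S12, S14, S17}
  dist 4: {S0, S4, S5, S16}
  -> S5 reached at distance 4
Shortest path length = 4

4


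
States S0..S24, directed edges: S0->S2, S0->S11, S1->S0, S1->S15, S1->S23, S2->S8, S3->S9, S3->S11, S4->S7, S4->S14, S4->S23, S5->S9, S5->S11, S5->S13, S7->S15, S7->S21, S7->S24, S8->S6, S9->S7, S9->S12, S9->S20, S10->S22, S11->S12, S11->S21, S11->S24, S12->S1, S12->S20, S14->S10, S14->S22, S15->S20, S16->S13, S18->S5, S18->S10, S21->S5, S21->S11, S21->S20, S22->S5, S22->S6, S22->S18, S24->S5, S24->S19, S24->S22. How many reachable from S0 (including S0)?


BFS from S0:
  layer 0: {S0}
  layer 1: {S2, S11}
  layer 2: {S8, S12, S21, S24}
  layer 3: {S1, S5, S6, S19, S20, S22}
  layer 4: {S9, S13, S15, S18, S23}
  layer 5: {S7, S10}
Reachable set: {S0, S1, S2, S5, S6, S7, S8, S9, S10, S11, S12, S13, S15, S18, S19, S20, S21, S22, S23, S24}
Count = 20

20


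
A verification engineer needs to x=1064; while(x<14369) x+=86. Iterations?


Step 1: x goes from 1064 toward 14369 by 86; the body runs while x<14369, so iterations = ceil((bound-start)/step)
Step 2: Distance=13305
Step 3: ceil(13305/86)=155

155


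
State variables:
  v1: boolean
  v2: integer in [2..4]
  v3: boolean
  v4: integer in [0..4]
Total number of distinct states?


State space = product of domain sizes of all variables.
Domain sizes:
  v1 (boolean): 2
  v2 (integer in [2..4]): 3
  v3 (boolean): 2
  v4 (integer in [0..4]): 5
Product = 2 * 3 * 2 * 5 = 60

60


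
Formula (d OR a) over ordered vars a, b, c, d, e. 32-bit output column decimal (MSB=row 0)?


Formula: (d OR a) over a, b, c, d, e (32 rows)
Evaluate each row (bits = a,b,c,d,e, MSB first):
  row 0 [00000]: (0 OR 0) -> 0
  row 1 [00001]: (0 OR 0) -> 0
  row 2 [00010]: (1 OR 0) -> 1
  row 3 [00011]: (1 OR 0) -> 1
  row 4 [00100]: (0 OR 0) -> 0
  row 5 [00101]: (0 OR 0) -> 0
  row 6 [00110]: (1 OR 0) -> 1
  row 7 [00111]: (1 OR 0) -> 1
  row 8 [01000]: (0 OR 0) -> 0
  row 9 [01001]: (0 OR 0) -> 0
  row 10 [01010]: (1 OR 0) -> 1
  row 11 [01011]: (1 OR 0) -> 1
  row 12 [01100]: (0 OR 0) -> 0
  row 13 [01101]: (0 OR 0) -> 0
  row 14 [01110]: (1 OR 0) -> 1
  row 15 [01111]: (1 OR 0) -> 1
  row 16 [10000]: (0 OR 1) -> 1
  row 17 [10001]: (0 OR 1) -> 1
  row 18 [10010]: (1 OR 1) -> 1
  row 19 [10011]: (1 OR 1) -> 1
  row 20 [10100]: (0 OR 1) -> 1
  row 21 [10101]: (0 OR 1) -> 1
  row 22 [10110]: (1 OR 1) -> 1
  row 23 [10111]: (1 OR 1) -> 1
  row 24 [11000]: (0 OR 1) -> 1
  row 25 [11001]: (0 OR 1) -> 1
  row 26 [11010]: (1 OR 1) -> 1
  row 27 [11011]: (1 OR 1) -> 1
  row 28 [11100]: (0 OR 1) -> 1
  row 29 [11101]: (0 OR 1) -> 1
  row 30 [11110]: (1 OR 1) -> 1
  row 31 [11111]: (1 OR 1) -> 1
Full result column, 4 rows per line (a,b,c fixed per line; d,e runs 00..11 left to right):
  rows 0-3 [a,b,c=000]: 0011  = hex 3
  rows 4-7 [a,b,c=001]: 0011  = hex 3
  rows 8-11 [a,b,c=010]: 0011  = hex 3
  rows 12-15 [a,b,c=011]: 0011  = hex 3
  rows 16-19 [a,b,c=100]: 1111  = hex F
  rows 20-23 [a,b,c=101]: 1111  = hex F
  rows 24-27 [a,b,c=110]: 1111  = hex F
  rows 28-31 [a,b,c=111]: 1111  = hex F
Output column (row 0 .. row 31) = 00110011001100111111111111111111
Output column grouped in 4s = 0011 0011 0011 0011 1111 1111 1111 1111 = 0x3333FFFF
Convert to decimal digit by digit (value = value*16 + digit):
  3 -> 3
  3*16 + 3 = 51
  51*16 + 3 = 819
  819*16 + 3 = 13107
  13107*16 + 15 (F) = 209727
  209727*16 + 15 (F) = 3355647
  3355647*16 + 15 (F) = 53690367
  53690367*16 + 15 (F) = 859045887
Decimal = 859045887

859045887


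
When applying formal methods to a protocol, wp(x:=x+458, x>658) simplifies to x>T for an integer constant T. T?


Formula: wp(x:=E, P) = P[E/x] (substitute E for x in postcondition)
Step 1: Postcondition: x>658
Step 2: Substitute x+458 for x: x+458>658
Step 3: Solve for x: x > 658-458 = 200

200


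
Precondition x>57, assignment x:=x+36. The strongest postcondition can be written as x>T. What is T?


Formula: sp(P, x:=E) = exists old_x. (x = E[old_x/x]) AND P[old_x/x] (old_x is the value of x before the assignment; eliminate old_x by solving x = E[old_x/x] for old_x)
Step 1: Precondition P: x>57, i.e. old_x > 57
Step 2: Assignment gives x = old_x + 36, so old_x = x - 36
Step 3: Substitute into P: x - 36 > 57
Step 4: Simplify: x > 57+36 = 93

93


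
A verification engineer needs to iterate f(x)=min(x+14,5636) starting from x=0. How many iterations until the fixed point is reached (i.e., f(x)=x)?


Step 1: x=0, cap=5636, increment=14
Step 2: x grows by 14 each step until capped at 5636; fixed point is x=5636
Step 3: iterations = ceil(5636/14) = 403

403


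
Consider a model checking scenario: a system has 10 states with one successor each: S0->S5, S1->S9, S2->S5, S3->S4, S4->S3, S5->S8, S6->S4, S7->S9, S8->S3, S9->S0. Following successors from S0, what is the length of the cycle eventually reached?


Trace from S0 until a state repeats:
  S0 -> S5 -> S8 -> S3 -> S4 -> S3
S3 first seen at step 3, revisited at step 5.
Cycle length = 5 - 3 = 2

2


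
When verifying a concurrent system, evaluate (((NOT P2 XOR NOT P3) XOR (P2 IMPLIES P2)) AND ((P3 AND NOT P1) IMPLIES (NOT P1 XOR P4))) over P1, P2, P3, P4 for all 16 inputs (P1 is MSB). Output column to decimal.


Formula: (((NOT P2 XOR NOT P3) XOR (P2 IMPLIES P2)) AND ((P3 AND NOT P1) IMPLIES (NOT P1 XOR P4))) over P1, P2, P3, P4 (16 rows)
Evaluate each row (bits = P1,P2,P3,P4, MSB first):
  row 0 [0000]: (((NOT 0 XOR NOT 0) XOR (0 IMPLIES 0)) AND ((0 AND NOT 0) IMPLIES (NOT 0 XOR 0))) -> 1
  row 1 [0001]: (((NOT 0 XOR NOT 0) XOR (0 IMPLIES 0)) AND ((0 AND NOT 0) IMPLIES (NOT 0 XOR 1))) -> 1
  row 2 [0010]: (((NOT 0 XOR NOT 1) XOR (0 IMPLIES 0)) AND ((1 AND NOT 0) IMPLIES (NOT 0 XOR 0))) -> 0
  row 3 [0011]: (((NOT 0 XOR NOT 1) XOR (0 IMPLIES 0)) AND ((1 AND NOT 0) IMPLIES (NOT 0 XOR 1))) -> 0
  row 4 [0100]: (((NOT 1 XOR NOT 0) XOR (1 IMPLIES 1)) AND ((0 AND NOT 0) IMPLIES (NOT 0 XOR 0))) -> 0
  row 5 [0101]: (((NOT 1 XOR NOT 0) XOR (1 IMPLIES 1)) AND ((0 AND NOT 0) IMPLIES (NOT 0 XOR 1))) -> 0
  row 6 [0110]: (((NOT 1 XOR NOT 1) XOR (1 IMPLIES 1)) AND ((1 AND NOT 0) IMPLIES (NOT 0 XOR 0))) -> 1
  row 7 [0111]: (((NOT 1 XOR NOT 1) XOR (1 IMPLIES 1)) AND ((1 AND NOT 0) IMPLIES (NOT 0 XOR 1))) -> 0
  row 8 [1000]: (((NOT 0 XOR NOT 0) XOR (0 IMPLIES 0)) AND ((0 AND NOT 1) IMPLIES (NOT 1 XOR 0))) -> 1
  row 9 [1001]: (((NOT 0 XOR NOT 0) XOR (0 IMPLIES 0)) AND ((0 AND NOT 1) IMPLIES (NOT 1 XOR 1))) -> 1
  row 10 [1010]: (((NOT 0 XOR NOT 1) XOR (0 IMPLIES 0)) AND ((1 AND NOT 1) IMPLIES (NOT 1 XOR 0))) -> 0
  row 11 [1011]: (((NOT 0 XOR NOT 1) XOR (0 IMPLIES 0)) AND ((1 AND NOT 1) IMPLIES (NOT 1 XOR 1))) -> 0
  row 12 [1100]: (((NOT 1 XOR NOT 0) XOR (1 IMPLIES 1)) AND ((0 AND NOT 1) IMPLIES (NOT 1 XOR 0))) -> 0
  row 13 [1101]: (((NOT 1 XOR NOT 0) XOR (1 IMPLIES 1)) AND ((0 AND NOT 1) IMPLIES (NOT 1 XOR 1))) -> 0
  row 14 [1110]: (((NOT 1 XOR NOT 1) XOR (1 IMPLIES 1)) AND ((1 AND NOT 1) IMPLIES (NOT 1 XOR 0))) -> 1
  row 15 [1111]: (((NOT 1 XOR NOT 1) XOR (1 IMPLIES 1)) AND ((1 AND NOT 1) IMPLIES (NOT 1 XOR 1))) -> 1
Full result column, 4 rows per line (P1,P2 fixed per line; P3,P4 runs 00..11 left to right):
  rows 0-3 [P1,P2=00]: 1100  = hex C
  rows 4-7 [P1,P2=01]: 0010  = hex 2
  rows 8-11 [P1,P2=10]: 1100  = hex C
  rows 12-15 [P1,P2=11]: 0011  = hex 3
Output column (row 0 .. row 15) = 1100001011000011
Output column grouped in 4s = 1100 0010 1100 0011 = 0xC2C3
Convert to decimal digit by digit (value = value*16 + digit):
  C -> 12
  12*16 + 2 = 194
  194*16 + 12 (C) = 3116
  3116*16 + 3 = 49859
Decimal = 49859

49859


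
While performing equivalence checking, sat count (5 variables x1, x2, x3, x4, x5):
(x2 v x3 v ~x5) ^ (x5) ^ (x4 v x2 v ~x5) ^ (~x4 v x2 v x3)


CNF with 4 clauses over 5 vars (32 assignments).
An assignment satisfies CNF iff every clause has >=1 true literal.
Check each row (bits = x1,x2,x3,x4,x5; clause T/F shown):
  row 0 [00000]: clauses=TFTT -> 0
  row 1 [00001]: clauses=FTFT -> 0
  row 2 [00010]: clauses=TFTF -> 0
  row 3 [00011]: clauses=FTTF -> 0
  row 4 [00100]: clauses=TFTT -> 0
  row 5 [00101]: clauses=TTFT -> 0
  row 6 [00110]: clauses=TFTT -> 0
  row 7 [00111]: clauses=TTTT -> 1
  row 8 [01000]: clauses=TFTT -> 0
  row 9 [01001]: clauses=TTTT -> 1
  row 10 [01010]: clauses=TFTT -> 0
  row 11 [01011]: clauses=TTTT -> 1
  row 12 [01100]: clauses=TFTT -> 0
  row 13 [01101]: clauses=TTTT -> 1
  row 14 [01110]: clauses=TFTT -> 0
  row 15 [01111]: clauses=TTTT -> 1
  row 16 [10000]: clauses=TFTT -> 0
  row 17 [10001]: clauses=FTFT -> 0
  row 18 [10010]: clauses=TFTF -> 0
  row 19 [10011]: clauses=FTTF -> 0
  row 20 [10100]: clauses=TFTT -> 0
  row 21 [10101]: clauses=TTFT -> 0
  row 22 [10110]: clauses=TFTT -> 0
  row 23 [10111]: clauses=TTTT -> 1
  row 24 [11000]: clauses=TFTT -> 0
  row 25 [11001]: clauses=TTTT -> 1
  row 26 [11010]: clauses=TFTT -> 0
  row 27 [11011]: clauses=TTTT -> 1
  row 28 [11100]: clauses=TFTT -> 0
  row 29 [11101]: clauses=TTTT -> 1
  row 30 [11110]: clauses=TFTT -> 0
  row 31 [11111]: clauses=TTTT -> 1
Full result column, 8 rows per line (x1,x2 fixed per line; x3,x4,x5 runs 000..111 left to right):
  rows 0-7 [x1,x2=00]: 00000001  (ones: 1)
  rows 8-15 [x1,x2=01]: 01010101  (ones: 4)
  rows 16-23 [x1,x2=10]: 00000001  (ones: 1)
  rows 24-31 [x1,x2=11]: 01010101  (ones: 4)
Satisfying assignments = 1+4+1+4 = 10

10


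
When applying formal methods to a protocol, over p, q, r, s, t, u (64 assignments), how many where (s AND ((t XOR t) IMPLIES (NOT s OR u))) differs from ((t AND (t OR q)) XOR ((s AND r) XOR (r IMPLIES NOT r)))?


F1 = (s AND ((t XOR t) IMPLIES (NOT s OR u)))
F2 = ((t AND (t OR q)) XOR ((s AND r) XOR (r IMPLIES NOT r)))
Evaluate both on each of 64 rows (bits = p,q,r,s,t,u):
  row 0 [000000]: F1=0 F2=1 (differ) -> 1
  row 1 [000001]: F1=0 F2=1 (differ) -> 1
  row 2 [000010]: F1=0 F2=0 -> 0
  row 3 [000011]: F1=0 F2=0 -> 0
  row 4 [000100]: F1=1 F2=1 -> 0
  (every remaining row is evaluated the same way; all 64 results are listed next)
Full result column, 8 rows per line (p,q,r fixed per line; s,t,u runs 000..111 left to right):
  rows 0-7 [p,q,r=000]: 11000011  (ones: 4)
  rows 8-15 [p,q,r=001]: 00110011  (ones: 4)
  rows 16-23 [p,q,r=010]: 11000011  (ones: 4)
  rows 24-31 [p,q,r=011]: 00110011  (ones: 4)
  rows 32-39 [p,q,r=100]: 11000011  (ones: 4)
  rows 40-47 [p,q,r=101]: 00110011  (ones: 4)
  rows 48-55 [p,q,r=110]: 11000011  (ones: 4)
  rows 56-63 [p,q,r=111]: 00110011  (ones: 4)
Disagreements = 4+4+4+4+4+4+4+4 = 32

32


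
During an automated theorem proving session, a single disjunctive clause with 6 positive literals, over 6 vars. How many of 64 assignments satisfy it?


Step 1: Total=2^6=64
Step 2: Unsat when all 6 false: 2^0=1
Step 3: Sat=64-1=63

63


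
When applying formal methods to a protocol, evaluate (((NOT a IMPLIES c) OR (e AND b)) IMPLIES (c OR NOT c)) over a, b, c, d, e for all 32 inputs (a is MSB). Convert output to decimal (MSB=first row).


Formula: (((NOT a IMPLIES c) OR (e AND b)) IMPLIES (c OR NOT c)) over a, b, c, d, e (32 rows)
Evaluate each row (bits = a,b,c,d,e, MSB first):
  row 0 [00000]: (((NOT 0 IMPLIES 0) OR (0 AND 0)) IMPLIES (0 OR NOT 0)) -> 1
  row 1 [00001]: (((NOT 0 IMPLIES 0) OR (1 AND 0)) IMPLIES (0 OR NOT 0)) -> 1
  row 2 [00010]: (((NOT 0 IMPLIES 0) OR (0 AND 0)) IMPLIES (0 OR NOT 0)) -> 1
  row 3 [00011]: (((NOT 0 IMPLIES 0) OR (1 AND 0)) IMPLIES (0 OR NOT 0)) -> 1
  row 4 [00100]: (((NOT 0 IMPLIES 1) OR (0 AND 0)) IMPLIES (1 OR NOT 1)) -> 1
  row 5 [00101]: (((NOT 0 IMPLIES 1) OR (1 AND 0)) IMPLIES (1 OR NOT 1)) -> 1
  row 6 [00110]: (((NOT 0 IMPLIES 1) OR (0 AND 0)) IMPLIES (1 OR NOT 1)) -> 1
  row 7 [00111]: (((NOT 0 IMPLIES 1) OR (1 AND 0)) IMPLIES (1 OR NOT 1)) -> 1
  row 8 [01000]: (((NOT 0 IMPLIES 0) OR (0 AND 1)) IMPLIES (0 OR NOT 0)) -> 1
  row 9 [01001]: (((NOT 0 IMPLIES 0) OR (1 AND 1)) IMPLIES (0 OR NOT 0)) -> 1
  row 10 [01010]: (((NOT 0 IMPLIES 0) OR (0 AND 1)) IMPLIES (0 OR NOT 0)) -> 1
  row 11 [01011]: (((NOT 0 IMPLIES 0) OR (1 AND 1)) IMPLIES (0 OR NOT 0)) -> 1
  row 12 [01100]: (((NOT 0 IMPLIES 1) OR (0 AND 1)) IMPLIES (1 OR NOT 1)) -> 1
  row 13 [01101]: (((NOT 0 IMPLIES 1) OR (1 AND 1)) IMPLIES (1 OR NOT 1)) -> 1
  row 14 [01110]: (((NOT 0 IMPLIES 1) OR (0 AND 1)) IMPLIES (1 OR NOT 1)) -> 1
  row 15 [01111]: (((NOT 0 IMPLIES 1) OR (1 AND 1)) IMPLIES (1 OR NOT 1)) -> 1
  row 16 [10000]: (((NOT 1 IMPLIES 0) OR (0 AND 0)) IMPLIES (0 OR NOT 0)) -> 1
  row 17 [10001]: (((NOT 1 IMPLIES 0) OR (1 AND 0)) IMPLIES (0 OR NOT 0)) -> 1
  row 18 [10010]: (((NOT 1 IMPLIES 0) OR (0 AND 0)) IMPLIES (0 OR NOT 0)) -> 1
  row 19 [10011]: (((NOT 1 IMPLIES 0) OR (1 AND 0)) IMPLIES (0 OR NOT 0)) -> 1
  row 20 [10100]: (((NOT 1 IMPLIES 1) OR (0 AND 0)) IMPLIES (1 OR NOT 1)) -> 1
  row 21 [10101]: (((NOT 1 IMPLIES 1) OR (1 AND 0)) IMPLIES (1 OR NOT 1)) -> 1
  row 22 [10110]: (((NOT 1 IMPLIES 1) OR (0 AND 0)) IMPLIES (1 OR NOT 1)) -> 1
  row 23 [10111]: (((NOT 1 IMPLIES 1) OR (1 AND 0)) IMPLIES (1 OR NOT 1)) -> 1
  row 24 [11000]: (((NOT 1 IMPLIES 0) OR (0 AND 1)) IMPLIES (0 OR NOT 0)) -> 1
  row 25 [11001]: (((NOT 1 IMPLIES 0) OR (1 AND 1)) IMPLIES (0 OR NOT 0)) -> 1
  row 26 [11010]: (((NOT 1 IMPLIES 0) OR (0 AND 1)) IMPLIES (0 OR NOT 0)) -> 1
  row 27 [11011]: (((NOT 1 IMPLIES 0) OR (1 AND 1)) IMPLIES (0 OR NOT 0)) -> 1
  row 28 [11100]: (((NOT 1 IMPLIES 1) OR (0 AND 1)) IMPLIES (1 OR NOT 1)) -> 1
  row 29 [11101]: (((NOT 1 IMPLIES 1) OR (1 AND 1)) IMPLIES (1 OR NOT 1)) -> 1
  row 30 [11110]: (((NOT 1 IMPLIES 1) OR (0 AND 1)) IMPLIES (1 OR NOT 1)) -> 1
  row 31 [11111]: (((NOT 1 IMPLIES 1) OR (1 AND 1)) IMPLIES (1 OR NOT 1)) -> 1
Full result column, 4 rows per line (a,b,c fixed per line; d,e runs 00..11 left to right):
  rows 0-3 [a,b,c=000]: 1111  = hex F
  rows 4-7 [a,b,c=001]: 1111  = hex F
  rows 8-11 [a,b,c=010]: 1111  = hex F
  rows 12-15 [a,b,c=011]: 1111  = hex F
  rows 16-19 [a,b,c=100]: 1111  = hex F
  rows 20-23 [a,b,c=101]: 1111  = hex F
  rows 24-27 [a,b,c=110]: 1111  = hex F
  rows 28-31 [a,b,c=111]: 1111  = hex F
Output column (row 0 .. row 31) = 11111111111111111111111111111111
Output column grouped in 4s = 1111 1111 1111 1111 1111 1111 1111 1111 = 0xFFFFFFFF
Convert to decimal digit by digit (value = value*16 + digit):
  F -> 15
  15*16 + 15 (F) = 255
  255*16 + 15 (F) = 4095
  4095*16 + 15 (F) = 65535
  65535*16 + 15 (F) = 1048575
  1048575*16 + 15 (F) = 16777215
  16777215*16 + 15 (F) = 268435455
  268435455*16 + 15 (F) = 4294967295
Decimal = 4294967295

4294967295


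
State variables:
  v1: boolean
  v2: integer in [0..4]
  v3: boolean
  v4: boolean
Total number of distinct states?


State space = product of domain sizes of all variables.
Domain sizes:
  v1 (boolean): 2
  v2 (integer in [0..4]): 5
  v3 (boolean): 2
  v4 (boolean): 2
Product = 2 * 5 * 2 * 2 = 40

40


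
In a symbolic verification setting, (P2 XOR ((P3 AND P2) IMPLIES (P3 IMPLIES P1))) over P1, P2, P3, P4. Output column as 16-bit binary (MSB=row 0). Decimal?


Formula: (P2 XOR ((P3 AND P2) IMPLIES (P3 IMPLIES P1))) over P1, P2, P3, P4 (16 rows)
Evaluate each row (bits = P1,P2,P3,P4, MSB first):
  row 0 [0000]: (0 XOR ((0 AND 0) IMPLIES (0 IMPLIES 0))) -> 1
  row 1 [0001]: (0 XOR ((0 AND 0) IMPLIES (0 IMPLIES 0))) -> 1
  row 2 [0010]: (0 XOR ((1 AND 0) IMPLIES (1 IMPLIES 0))) -> 1
  row 3 [0011]: (0 XOR ((1 AND 0) IMPLIES (1 IMPLIES 0))) -> 1
  row 4 [0100]: (1 XOR ((0 AND 1) IMPLIES (0 IMPLIES 0))) -> 0
  row 5 [0101]: (1 XOR ((0 AND 1) IMPLIES (0 IMPLIES 0))) -> 0
  row 6 [0110]: (1 XOR ((1 AND 1) IMPLIES (1 IMPLIES 0))) -> 1
  row 7 [0111]: (1 XOR ((1 AND 1) IMPLIES (1 IMPLIES 0))) -> 1
  row 8 [1000]: (0 XOR ((0 AND 0) IMPLIES (0 IMPLIES 1))) -> 1
  row 9 [1001]: (0 XOR ((0 AND 0) IMPLIES (0 IMPLIES 1))) -> 1
  row 10 [1010]: (0 XOR ((1 AND 0) IMPLIES (1 IMPLIES 1))) -> 1
  row 11 [1011]: (0 XOR ((1 AND 0) IMPLIES (1 IMPLIES 1))) -> 1
  row 12 [1100]: (1 XOR ((0 AND 1) IMPLIES (0 IMPLIES 1))) -> 0
  row 13 [1101]: (1 XOR ((0 AND 1) IMPLIES (0 IMPLIES 1))) -> 0
  row 14 [1110]: (1 XOR ((1 AND 1) IMPLIES (1 IMPLIES 1))) -> 0
  row 15 [1111]: (1 XOR ((1 AND 1) IMPLIES (1 IMPLIES 1))) -> 0
Full result column, 4 rows per line (P1,P2 fixed per line; P3,P4 runs 00..11 left to right):
  rows 0-3 [P1,P2=00]: 1111  = hex F
  rows 4-7 [P1,P2=01]: 0011  = hex 3
  rows 8-11 [P1,P2=10]: 1111  = hex F
  rows 12-15 [P1,P2=11]: 0000  = hex 0
Output column (row 0 .. row 15) = 1111001111110000
Output column grouped in 4s = 1111 0011 1111 0000 = 0xF3F0
Convert to decimal digit by digit (value = value*16 + digit):
  F -> 15
  15*16 + 3 = 243
  243*16 + 15 (F) = 3903
  3903*16 + 0 = 62448
Decimal = 62448

62448


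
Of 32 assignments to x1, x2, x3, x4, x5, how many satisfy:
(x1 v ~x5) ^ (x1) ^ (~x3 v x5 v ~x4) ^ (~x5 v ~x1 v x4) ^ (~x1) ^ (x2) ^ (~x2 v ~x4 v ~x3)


CNF with 7 clauses over 5 vars (32 assignments).
An assignment satisfies CNF iff every clause has >=1 true literal.
Check each row (bits = x1,x2,x3,x4,x5; clause T/F shown):
  row 0 [00000]: clauses=TFTTTFT -> 0
  row 1 [00001]: clauses=FFTTTFT -> 0
  row 2 [00010]: clauses=TFTTTFT -> 0
  row 3 [00011]: clauses=FFTTTFT -> 0
  row 4 [00100]: clauses=TFTTTFT -> 0
  row 5 [00101]: clauses=FFTTTFT -> 0
  row 6 [00110]: clauses=TFFTTFT -> 0
  row 7 [00111]: clauses=FFTTTFT -> 0
  row 8 [01000]: clauses=TFTTTTT -> 0
  row 9 [01001]: clauses=FFTTTTT -> 0
  row 10 [01010]: clauses=TFTTTTT -> 0
  row 11 [01011]: clauses=FFTTTTT -> 0
  row 12 [01100]: clauses=TFTTTTT -> 0
  row 13 [01101]: clauses=FFTTTTT -> 0
  row 14 [01110]: clauses=TFFTTTF -> 0
  row 15 [01111]: clauses=FFTTTTF -> 0
  row 16 [10000]: clauses=TTTTFFT -> 0
  row 17 [10001]: clauses=TTTFFFT -> 0
  row 18 [10010]: clauses=TTTTFFT -> 0
  row 19 [10011]: clauses=TTTTFFT -> 0
  row 20 [10100]: clauses=TTTTFFT -> 0
  row 21 [10101]: clauses=TTTFFFT -> 0
  row 22 [10110]: clauses=TTFTFFT -> 0
  row 23 [10111]: clauses=TTTTFFT -> 0
  row 24 [11000]: clauses=TTTTFTT -> 0
  row 25 [11001]: clauses=TTTFFTT -> 0
  row 26 [11010]: clauses=TTTTFTT -> 0
  row 27 [11011]: clauses=TTTTFTT -> 0
  row 28 [11100]: clauses=TTTTFTT -> 0
  row 29 [11101]: clauses=TTTFFTT -> 0
  row 30 [11110]: clauses=TTFTFTF -> 0
  row 31 [11111]: clauses=TTTTFTF -> 0
Full result column, 8 rows per line (x1,x2 fixed per line; x3,x4,x5 runs 000..111 left to right):
  rows 0-7 [x1,x2=00]: 00000000  (ones: 0)
  rows 8-15 [x1,x2=01]: 00000000  (ones: 0)
  rows 16-23 [x1,x2=10]: 00000000  (ones: 0)
  rows 24-31 [x1,x2=11]: 00000000  (ones: 0)
Satisfying assignments = 0+0+0+0 = 0

0


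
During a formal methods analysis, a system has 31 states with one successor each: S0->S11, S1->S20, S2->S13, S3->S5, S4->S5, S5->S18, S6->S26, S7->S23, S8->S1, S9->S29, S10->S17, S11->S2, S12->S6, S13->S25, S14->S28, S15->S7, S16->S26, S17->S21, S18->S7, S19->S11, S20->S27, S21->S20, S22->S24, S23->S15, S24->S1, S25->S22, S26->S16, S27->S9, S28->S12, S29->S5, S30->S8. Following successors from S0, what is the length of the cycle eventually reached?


Trace from S0 until a state repeats:
  S0 -> S11 -> S2 -> S13 -> S25 -> S22 -> S24 -> S1 -> S20 -> S27 -> S9 -> S29 -> S5 -> S18 -> S7 -> S23 -> S15 -> S7
S7 first seen at step 14, revisited at step 17.
Cycle length = 17 - 14 = 3

3


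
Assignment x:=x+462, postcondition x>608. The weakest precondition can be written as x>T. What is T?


Formula: wp(x:=E, P) = P[E/x] (substitute E for x in postcondition)
Step 1: Postcondition: x>608
Step 2: Substitute x+462 for x: x+462>608
Step 3: Solve for x: x > 608-462 = 146

146


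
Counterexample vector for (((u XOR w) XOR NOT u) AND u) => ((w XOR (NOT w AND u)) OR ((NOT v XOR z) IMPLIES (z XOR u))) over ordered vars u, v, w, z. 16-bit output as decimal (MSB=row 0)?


F1 = (((u XOR w) XOR NOT u) AND u)
F2 = ((w XOR (NOT w AND u)) OR ((NOT v XOR z) IMPLIES (z XOR u)))
Counterexample to F1=>F2 is where F1=1 and F2=0.
Evaluate each row (bits = u,v,w,z, MSB first):
  row 0 [0000]: F1=0 F2=0 -> F1&~F2 -> 0
  row 1 [0001]: F1=0 F2=1 -> F1&~F2 -> 0
  row 2 [0010]: F1=0 F2=1 -> F1&~F2 -> 0
  row 3 [0011]: F1=0 F2=1 -> F1&~F2 -> 0
  row 4 [0100]: F1=0 F2=1 -> F1&~F2 -> 0
  row 5 [0101]: F1=0 F2=1 -> F1&~F2 -> 0
  row 6 [0110]: F1=0 F2=1 -> F1&~F2 -> 0
  row 7 [0111]: F1=0 F2=1 -> F1&~F2 -> 0
  row 8 [1000]: F1=1 F2=1 -> F1&~F2 -> 0
  row 9 [1001]: F1=1 F2=1 -> F1&~F2 -> 0
  row 10 [1010]: F1=0 F2=1 -> F1&~F2 -> 0
  row 11 [1011]: F1=0 F2=1 -> F1&~F2 -> 0
  row 12 [1100]: F1=1 F2=1 -> F1&~F2 -> 0
  row 13 [1101]: F1=1 F2=1 -> F1&~F2 -> 0
  row 14 [1110]: F1=0 F2=1 -> F1&~F2 -> 0
  row 15 [1111]: F1=0 F2=1 -> F1&~F2 -> 0
Full result column, 4 rows per line (u,v fixed per line; w,z runs 00..11 left to right):
  rows 0-3 [u,v=00]: 0000  = hex 0
  rows 4-7 [u,v=01]: 0000  = hex 0
  rows 8-11 [u,v=10]: 0000  = hex 0
  rows 12-15 [u,v=11]: 0000  = hex 0
Counterexample vector (row 0 .. row 15) = 0000000000000000
Output column grouped in 4s = 0000 0000 0000 0000 = 0x0000
Convert to decimal digit by digit (value = value*16 + digit):
  0 -> 0
  0*16 + 0 = 0
  0*16 + 0 = 0
  0*16 + 0 = 0
Decimal = 0

0
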